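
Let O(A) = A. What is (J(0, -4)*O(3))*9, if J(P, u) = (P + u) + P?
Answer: -108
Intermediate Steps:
J(P, u) = u + 2*P
(J(0, -4)*O(3))*9 = ((-4 + 2*0)*3)*9 = ((-4 + 0)*3)*9 = -4*3*9 = -12*9 = -108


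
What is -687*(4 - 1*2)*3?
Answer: -4122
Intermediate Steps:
-687*(4 - 1*2)*3 = -687*(4 - 2)*3 = -1374*3 = -687*6 = -4122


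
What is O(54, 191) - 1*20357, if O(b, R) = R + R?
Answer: -19975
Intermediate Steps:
O(b, R) = 2*R
O(54, 191) - 1*20357 = 2*191 - 1*20357 = 382 - 20357 = -19975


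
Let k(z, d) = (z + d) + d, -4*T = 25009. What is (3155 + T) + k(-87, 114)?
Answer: -11825/4 ≈ -2956.3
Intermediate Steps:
T = -25009/4 (T = -¼*25009 = -25009/4 ≈ -6252.3)
k(z, d) = z + 2*d (k(z, d) = (d + z) + d = z + 2*d)
(3155 + T) + k(-87, 114) = (3155 - 25009/4) + (-87 + 2*114) = -12389/4 + (-87 + 228) = -12389/4 + 141 = -11825/4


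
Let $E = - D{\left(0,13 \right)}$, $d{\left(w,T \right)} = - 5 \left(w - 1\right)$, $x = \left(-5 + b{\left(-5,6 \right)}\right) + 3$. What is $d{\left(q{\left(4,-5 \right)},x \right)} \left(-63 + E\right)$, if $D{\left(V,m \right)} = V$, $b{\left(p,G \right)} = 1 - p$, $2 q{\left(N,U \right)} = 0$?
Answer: $-315$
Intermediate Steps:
$q{\left(N,U \right)} = 0$ ($q{\left(N,U \right)} = \frac{1}{2} \cdot 0 = 0$)
$x = 4$ ($x = \left(-5 + \left(1 - -5\right)\right) + 3 = \left(-5 + \left(1 + 5\right)\right) + 3 = \left(-5 + 6\right) + 3 = 1 + 3 = 4$)
$d{\left(w,T \right)} = 5 - 5 w$ ($d{\left(w,T \right)} = - 5 \left(-1 + w\right) = 5 - 5 w$)
$E = 0$ ($E = \left(-1\right) 0 = 0$)
$d{\left(q{\left(4,-5 \right)},x \right)} \left(-63 + E\right) = \left(5 - 0\right) \left(-63 + 0\right) = \left(5 + 0\right) \left(-63\right) = 5 \left(-63\right) = -315$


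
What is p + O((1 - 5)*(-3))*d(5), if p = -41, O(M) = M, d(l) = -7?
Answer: -125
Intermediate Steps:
p + O((1 - 5)*(-3))*d(5) = -41 + ((1 - 5)*(-3))*(-7) = -41 - 4*(-3)*(-7) = -41 + 12*(-7) = -41 - 84 = -125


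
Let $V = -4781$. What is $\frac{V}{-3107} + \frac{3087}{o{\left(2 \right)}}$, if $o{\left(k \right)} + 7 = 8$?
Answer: $\frac{9596090}{3107} \approx 3088.5$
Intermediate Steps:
$o{\left(k \right)} = 1$ ($o{\left(k \right)} = -7 + 8 = 1$)
$\frac{V}{-3107} + \frac{3087}{o{\left(2 \right)}} = - \frac{4781}{-3107} + \frac{3087}{1} = \left(-4781\right) \left(- \frac{1}{3107}\right) + 3087 \cdot 1 = \frac{4781}{3107} + 3087 = \frac{9596090}{3107}$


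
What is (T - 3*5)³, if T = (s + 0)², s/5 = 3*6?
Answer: 528494014125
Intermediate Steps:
s = 90 (s = 5*(3*6) = 5*18 = 90)
T = 8100 (T = (90 + 0)² = 90² = 8100)
(T - 3*5)³ = (8100 - 3*5)³ = (8100 - 15)³ = 8085³ = 528494014125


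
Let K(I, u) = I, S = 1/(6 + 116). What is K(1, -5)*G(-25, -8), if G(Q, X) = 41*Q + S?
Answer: -125049/122 ≈ -1025.0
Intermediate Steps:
S = 1/122 ≈ 0.0081967
G(Q, X) = 1/122 + 41*Q (G(Q, X) = 41*Q + 1/122 = 1/122 + 41*Q)
K(1, -5)*G(-25, -8) = 1*(1/122 + 41*(-25)) = 1*(1/122 - 1025) = 1*(-125049/122) = -125049/122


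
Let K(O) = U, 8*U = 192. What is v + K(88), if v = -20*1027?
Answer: -20516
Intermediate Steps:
U = 24 (U = (⅛)*192 = 24)
K(O) = 24
v = -20540
v + K(88) = -20540 + 24 = -20516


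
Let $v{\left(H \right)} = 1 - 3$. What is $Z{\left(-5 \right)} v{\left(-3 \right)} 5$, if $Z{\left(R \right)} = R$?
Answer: $50$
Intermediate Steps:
$v{\left(H \right)} = -2$
$Z{\left(-5 \right)} v{\left(-3 \right)} 5 = \left(-5\right) \left(-2\right) 5 = 10 \cdot 5 = 50$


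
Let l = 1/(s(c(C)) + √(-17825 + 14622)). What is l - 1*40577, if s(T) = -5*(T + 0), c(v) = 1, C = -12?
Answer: -130982561/3228 - I*√3203/3228 ≈ -40577.0 - 0.017533*I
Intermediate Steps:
s(T) = -5*T
l = 1/(-5 + I*√3203) (l = 1/(-5*1 + √(-17825 + 14622)) = 1/(-5 + √(-3203)) = 1/(-5 + I*√3203) ≈ -0.0015489 - 0.017533*I)
l - 1*40577 = (-5/3228 - I*√3203/3228) - 1*40577 = (-5/3228 - I*√3203/3228) - 40577 = -130982561/3228 - I*√3203/3228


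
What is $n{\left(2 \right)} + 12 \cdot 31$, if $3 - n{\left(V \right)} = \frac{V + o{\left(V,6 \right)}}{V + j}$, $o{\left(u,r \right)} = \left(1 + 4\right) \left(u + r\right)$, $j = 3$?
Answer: $\frac{1833}{5} \approx 366.6$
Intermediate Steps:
$o{\left(u,r \right)} = 5 r + 5 u$ ($o{\left(u,r \right)} = 5 \left(r + u\right) = 5 r + 5 u$)
$n{\left(V \right)} = 3 - \frac{30 + 6 V}{3 + V}$ ($n{\left(V \right)} = 3 - \frac{V + \left(5 \cdot 6 + 5 V\right)}{V + 3} = 3 - \frac{V + \left(30 + 5 V\right)}{3 + V} = 3 - \frac{30 + 6 V}{3 + V}$)
$n{\left(2 \right)} + 12 \cdot 31 = \frac{3 \left(-7 - 2\right)}{3 + 2} + 12 \cdot 31 = \frac{3 \left(-7 - 2\right)}{5} + 372 = 3 \cdot \frac{1}{5} \left(-9\right) + 372 = - \frac{27}{5} + 372 = \frac{1833}{5}$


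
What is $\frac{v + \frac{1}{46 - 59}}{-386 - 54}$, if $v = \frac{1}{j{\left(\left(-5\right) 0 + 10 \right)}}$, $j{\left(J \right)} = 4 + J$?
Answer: $\frac{1}{80080} \approx 1.2488 \cdot 10^{-5}$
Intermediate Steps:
$v = \frac{1}{14}$ ($v = \frac{1}{4 + \left(\left(-5\right) 0 + 10\right)} = \frac{1}{4 + \left(0 + 10\right)} = \frac{1}{4 + 10} = \frac{1}{14} \approx 0.071429$)
$\frac{v + \frac{1}{46 - 59}}{-386 - 54} = \frac{\frac{1}{14} + \frac{1}{46 - 59}}{-386 - 54} = \frac{\frac{1}{14} + \frac{1}{-13}}{-440} = \left(\frac{1}{14} - \frac{1}{13}\right) \left(- \frac{1}{440}\right) = \left(- \frac{1}{182}\right) \left(- \frac{1}{440}\right) = \frac{1}{80080}$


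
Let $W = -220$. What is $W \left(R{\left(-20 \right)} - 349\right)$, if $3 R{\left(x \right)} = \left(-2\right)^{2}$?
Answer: $\frac{229460}{3} \approx 76487.0$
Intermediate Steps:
$R{\left(x \right)} = \frac{4}{3}$ ($R{\left(x \right)} = \frac{\left(-2\right)^{2}}{3} = \frac{1}{3} \cdot 4 = \frac{4}{3}$)
$W \left(R{\left(-20 \right)} - 349\right) = - 220 \left(\frac{4}{3} - 349\right) = \left(-220\right) \left(- \frac{1043}{3}\right) = \frac{229460}{3}$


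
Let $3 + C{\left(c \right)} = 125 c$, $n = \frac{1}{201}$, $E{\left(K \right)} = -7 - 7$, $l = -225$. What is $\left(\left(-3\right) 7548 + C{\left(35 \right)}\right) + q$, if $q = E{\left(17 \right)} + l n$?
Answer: $- \frac{1225237}{67} \approx -18287.0$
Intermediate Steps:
$E{\left(K \right)} = -14$ ($E{\left(K \right)} = -7 - 7 = -14$)
$n = \frac{1}{201} \approx 0.0049751$
$C{\left(c \right)} = -3 + 125 c$
$q = - \frac{1013}{67}$ ($q = -14 - \frac{75}{67} = - \frac{1013}{67} \approx -15.119$)
$\left(\left(-3\right) 7548 + C{\left(35 \right)}\right) + q = \left(\left(-3\right) 7548 + \left(-3 + 125 \cdot 35\right)\right) - \frac{1013}{67} = \left(-22644 + \left(-3 + 4375\right)\right) - \frac{1013}{67} = \left(-22644 + 4372\right) - \frac{1013}{67} = -18272 - \frac{1013}{67} = - \frac{1225237}{67}$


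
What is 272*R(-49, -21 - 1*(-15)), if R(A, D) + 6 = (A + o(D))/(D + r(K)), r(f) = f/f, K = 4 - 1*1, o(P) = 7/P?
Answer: 16456/15 ≈ 1097.1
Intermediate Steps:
K = 3 (K = 4 - 1 = 3)
r(f) = 1
R(A, D) = -6 + (A + 7/D)/(1 + D) (R(A, D) = -6 + (A + 7/D)/(D + 1) = -6 + (A + 7/D)/(1 + D))
272*R(-49, -21 - 1*(-15)) = 272*((7 + (-21 - 1*(-15))*(-6 - 49 - 6*(-21 - 1*(-15))))/((-21 - 1*(-15))*(1 + (-21 - 1*(-15))))) = 272*((7 + (-21 + 15)*(-6 - 49 - 6*(-21 + 15)))/((-21 + 15)*(1 + (-21 + 15)))) = 272*((7 - 6*(-6 - 49 - 6*(-6)))/((-6)*(1 - 6))) = 272*(-1/6*(7 - 6*(-6 - 49 + 36))/(-5)) = 272*(-1/6*(-1/5)*(7 - 6*(-19))) = 272*(-1/6*(-1/5)*(7 + 114)) = 272*(-1/6*(-1/5)*121) = 272*(121/30) = 16456/15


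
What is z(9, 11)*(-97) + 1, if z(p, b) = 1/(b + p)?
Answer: -77/20 ≈ -3.8500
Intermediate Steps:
z(9, 11)*(-97) + 1 = -97/(11 + 9) + 1 = -97/20 + 1 = -77/20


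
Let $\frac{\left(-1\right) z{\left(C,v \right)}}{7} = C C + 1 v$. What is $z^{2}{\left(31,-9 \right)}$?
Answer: $44408896$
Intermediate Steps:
$z{\left(C,v \right)} = - 7 v - 7 C^{2}$ ($z{\left(C,v \right)} = - 7 \left(C C + 1 v\right) = - 7 \left(C^{2} + v\right) = - 7 \left(v + C^{2}\right) = - 7 v - 7 C^{2}$)
$z^{2}{\left(31,-9 \right)} = \left(\left(-7\right) \left(-9\right) - 7 \cdot 31^{2}\right)^{2} = \left(63 - 6727\right)^{2} = \left(-6664\right)^{2} = 44408896$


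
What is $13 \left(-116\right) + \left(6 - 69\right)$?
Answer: $-1571$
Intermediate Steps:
$13 \left(-116\right) + \left(6 - 69\right) = -1508 + \left(6 - 69\right) = -1508 - 63 = -1571$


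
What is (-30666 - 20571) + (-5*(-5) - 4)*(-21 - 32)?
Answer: -52350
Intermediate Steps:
(-30666 - 20571) + (-5*(-5) - 4)*(-21 - 32) = -51237 + (25 - 4)*(-53) = -51237 + 21*(-53) = -51237 - 1113 = -52350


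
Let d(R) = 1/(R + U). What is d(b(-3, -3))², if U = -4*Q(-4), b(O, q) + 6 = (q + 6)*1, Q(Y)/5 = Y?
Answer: 1/5929 ≈ 0.00016866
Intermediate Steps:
Q(Y) = 5*Y
b(O, q) = q (b(O, q) = -6 + (q + 6)*1 = -6 + (6 + q)*1 = -6 + (6 + q) = q)
U = 80 (U = -20*(-4) = -4*(-20) = 80)
d(R) = 1/(80 + R) (d(R) = 1/(R + 80) = 1/(80 + R))
d(b(-3, -3))² = (1/(80 - 3))² = (1/77)² = 1/5929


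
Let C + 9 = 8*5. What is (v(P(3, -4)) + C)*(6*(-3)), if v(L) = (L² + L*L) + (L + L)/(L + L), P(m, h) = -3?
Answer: -900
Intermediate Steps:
v(L) = 1 + 2*L² (v(L) = (L² + L²) + (2*L)/((2*L)) = 2*L² + (2*L)*(1/(2*L)) = 2*L² + 1 = 1 + 2*L²)
C = 31 (C = -9 + 8*5 = -9 + 40 = 31)
(v(P(3, -4)) + C)*(6*(-3)) = ((1 + 2*(-3)²) + 31)*(6*(-3)) = ((1 + 2*9) + 31)*(-18) = ((1 + 18) + 31)*(-18) = (19 + 31)*(-18) = 50*(-18) = -900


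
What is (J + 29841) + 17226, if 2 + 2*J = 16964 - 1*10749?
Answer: 100347/2 ≈ 50174.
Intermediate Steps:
J = 6213/2 (J = -1 + (16964 - 1*10749)/2 = -1 + (16964 - 10749)/2 = -1 + (½)*6215 = -1 + 6215/2 = 6213/2 ≈ 3106.5)
(J + 29841) + 17226 = (6213/2 + 29841) + 17226 = 65895/2 + 17226 = 100347/2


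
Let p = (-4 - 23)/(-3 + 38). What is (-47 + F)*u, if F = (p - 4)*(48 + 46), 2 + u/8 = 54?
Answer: -7214688/35 ≈ -2.0613e+5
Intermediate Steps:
u = 416 (u = -16 + 8*54 = -16 + 432 = 416)
p = -27/35 ≈ -0.77143
F = -15698/35 (F = (-27/35 - 4)*(48 + 46) = -167/35*94 = -15698/35 ≈ -448.51)
(-47 + F)*u = (-47 - 15698/35)*416 = -17343/35*416 = -7214688/35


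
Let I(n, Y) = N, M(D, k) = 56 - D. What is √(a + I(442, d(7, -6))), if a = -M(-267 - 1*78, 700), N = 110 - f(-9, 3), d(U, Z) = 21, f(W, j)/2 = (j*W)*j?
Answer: I*√129 ≈ 11.358*I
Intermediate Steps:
f(W, j) = 2*W*j² (f(W, j) = 2*((j*W)*j) = 2*((W*j)*j) = 2*(W*j²) = 2*W*j²)
N = 272 (N = 110 - 2*(-9)*3² = 110 - 2*(-9)*9 = 110 - 1*(-162) = 110 + 162 = 272)
I(n, Y) = 272
a = -401 (a = -(56 - (-267 - 1*78)) = -(56 - (-267 - 78)) = -(56 - 1*(-345)) = -(56 + 345) = -1*401 = -401)
√(a + I(442, d(7, -6))) = √(-401 + 272) = √(-129) = I*√129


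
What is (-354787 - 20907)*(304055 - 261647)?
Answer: -15932431152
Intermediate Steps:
(-354787 - 20907)*(304055 - 261647) = -375694*42408 = -15932431152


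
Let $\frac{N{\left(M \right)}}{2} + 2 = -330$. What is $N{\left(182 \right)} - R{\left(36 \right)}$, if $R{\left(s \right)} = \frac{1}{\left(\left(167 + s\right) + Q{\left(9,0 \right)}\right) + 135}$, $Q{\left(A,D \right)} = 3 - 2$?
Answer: $- \frac{225097}{339} \approx -664.0$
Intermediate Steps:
$N{\left(M \right)} = -664$ ($N{\left(M \right)} = -4 + 2 \left(-330\right) = -4 - 660 = -664$)
$Q{\left(A,D \right)} = 1$ ($Q{\left(A,D \right)} = 3 - 2 = 1$)
$R{\left(s \right)} = \frac{1}{303 + s}$ ($R{\left(s \right)} = \frac{1}{\left(\left(167 + s\right) + 1\right) + 135} = \frac{1}{\left(168 + s\right) + 135} = \frac{1}{303 + s}$)
$N{\left(182 \right)} - R{\left(36 \right)} = -664 - \frac{1}{303 + 36} = -664 - \frac{1}{339} = - \frac{225097}{339}$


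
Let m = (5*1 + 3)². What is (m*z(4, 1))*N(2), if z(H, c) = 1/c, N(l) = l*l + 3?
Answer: 448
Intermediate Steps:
N(l) = 3 + l² (N(l) = l² + 3 = 3 + l²)
m = 64 (m = (5 + 3)² = 8² = 64)
(m*z(4, 1))*N(2) = (64/1)*(3 + 2²) = (64*1)*(3 + 4) = 64*7 = 448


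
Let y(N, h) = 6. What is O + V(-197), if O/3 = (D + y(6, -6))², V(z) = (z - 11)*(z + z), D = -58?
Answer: 90064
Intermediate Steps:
V(z) = 2*z*(-11 + z) (V(z) = (-11 + z)*(2*z) = 2*z*(-11 + z))
O = 8112 (O = 3*(-58 + 6)² = 3*(-52)² = 3*2704 = 8112)
O + V(-197) = 8112 + 2*(-197)*(-11 - 197) = 8112 + 2*(-197)*(-208) = 8112 + 81952 = 90064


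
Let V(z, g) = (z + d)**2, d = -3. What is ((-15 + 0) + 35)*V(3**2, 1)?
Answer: 720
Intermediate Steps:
V(z, g) = (-3 + z)**2 (V(z, g) = (z - 3)**2 = (-3 + z)**2)
((-15 + 0) + 35)*V(3**2, 1) = ((-15 + 0) + 35)*(-3 + 3**2)**2 = (-15 + 35)*(-3 + 9)**2 = 20*6**2 = 20*36 = 720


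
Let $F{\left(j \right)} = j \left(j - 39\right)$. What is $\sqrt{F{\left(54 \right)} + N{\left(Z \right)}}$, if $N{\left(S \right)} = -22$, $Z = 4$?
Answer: $2 \sqrt{197} \approx 28.071$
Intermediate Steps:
$F{\left(j \right)} = j \left(-39 + j\right)$
$\sqrt{F{\left(54 \right)} + N{\left(Z \right)}} = \sqrt{54 \left(-39 + 54\right) - 22} = \sqrt{54 \cdot 15 - 22} = \sqrt{810 - 22} = \sqrt{788} = 2 \sqrt{197}$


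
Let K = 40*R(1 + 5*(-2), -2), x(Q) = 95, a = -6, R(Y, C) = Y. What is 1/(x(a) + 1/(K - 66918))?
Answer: 67278/6391409 ≈ 0.010526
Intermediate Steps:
K = -360 (K = 40*(1 + 5*(-2)) = 40*(1 - 10) = 40*(-9) = -360)
1/(x(a) + 1/(K - 66918)) = 1/(95 + 1/(-360 - 66918)) = 1/(95 + 1/(-67278)) = 1/(95 - 1/67278) = 1/(6391409/67278) = 67278/6391409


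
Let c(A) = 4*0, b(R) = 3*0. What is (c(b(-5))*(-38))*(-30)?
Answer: 0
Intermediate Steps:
b(R) = 0
c(A) = 0
(c(b(-5))*(-38))*(-30) = (0*(-38))*(-30) = 0*(-30) = 0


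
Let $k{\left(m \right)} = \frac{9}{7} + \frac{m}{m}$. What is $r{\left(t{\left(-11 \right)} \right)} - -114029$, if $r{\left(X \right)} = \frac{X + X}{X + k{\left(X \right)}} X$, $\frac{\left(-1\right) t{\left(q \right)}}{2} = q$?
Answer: $\frac{9695853}{85} \approx 1.1407 \cdot 10^{5}$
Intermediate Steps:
$t{\left(q \right)} = - 2 q$
$k{\left(m \right)} = \frac{16}{7}$ ($k{\left(m \right)} = 9 \cdot \frac{1}{7} + 1 = \frac{9}{7} + 1 = \frac{16}{7}$)
$r{\left(X \right)} = \frac{2 X^{2}}{\frac{16}{7} + X}$ ($r{\left(X \right)} = \frac{X + X}{X + \frac{16}{7}} X = \frac{2 X}{\frac{16}{7} + X} X = \frac{2 X^{2}}{\frac{16}{7} + X}$)
$r{\left(t{\left(-11 \right)} \right)} - -114029 = \frac{14 \left(\left(-2\right) \left(-11\right)\right)^{2}}{16 + 7 \left(\left(-2\right) \left(-11\right)\right)} - -114029 = \frac{14 \cdot 22^{2}}{16 + 7 \cdot 22} + 114029 = 14 \cdot 484 \frac{1}{16 + 154} + 114029 = 14 \cdot 484 \cdot \frac{1}{170} + 114029 = \frac{3388}{85} + 114029 = \frac{9695853}{85}$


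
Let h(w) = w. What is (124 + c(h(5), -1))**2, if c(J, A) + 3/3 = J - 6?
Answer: 14884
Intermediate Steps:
c(J, A) = -7 + J (c(J, A) = -1 + (J - 6) = -1 + (-6 + J) = -7 + J)
(124 + c(h(5), -1))**2 = (124 + (-7 + 5))**2 = (124 - 2)**2 = 122**2 = 14884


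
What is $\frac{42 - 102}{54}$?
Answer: $- \frac{10}{9} \approx -1.1111$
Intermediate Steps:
$\frac{42 - 102}{54} = \left(-60\right) \frac{1}{54} = - \frac{10}{9}$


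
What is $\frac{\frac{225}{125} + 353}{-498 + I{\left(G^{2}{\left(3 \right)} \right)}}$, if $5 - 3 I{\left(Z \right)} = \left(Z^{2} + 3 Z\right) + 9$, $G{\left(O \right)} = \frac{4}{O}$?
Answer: $- \frac{215541}{305065} \approx -0.70654$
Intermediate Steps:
$I{\left(Z \right)} = - \frac{4}{3} - Z - \frac{Z^{2}}{3}$ ($I{\left(Z \right)} = \frac{5}{3} - \frac{\left(Z^{2} + 3 Z\right) + 9}{3} = \frac{5}{3} - \frac{9 + Z^{2} + 3 Z}{3} = \frac{5}{3} - \left(3 + Z + \frac{Z^{2}}{3}\right) = - \frac{4}{3} - Z - \frac{Z^{2}}{3}$)
$\frac{\frac{225}{125} + 353}{-498 + I{\left(G^{2}{\left(3 \right)} \right)}} = \frac{\frac{225}{125} + 353}{-498 - \left(\frac{4}{3} + \frac{256}{243} + \left(\frac{4}{3}\right)^{2}\right)} = \frac{225 \cdot \frac{1}{125} + 353}{-498 - \left(\frac{4}{3} + \frac{256}{243} + \left(4 \cdot \frac{1}{3}\right)^{2}\right)} = \frac{\frac{9}{5} + 353}{-498 - \left(\frac{28}{9} + \frac{256}{243}\right)} = \frac{1774}{5 \left(-498 - \left(\frac{28}{9} + \frac{256}{243}\right)\right)} = \frac{1774}{5 \left(-498 - \frac{1012}{243}\right)} = \frac{1774}{5 \left(- \frac{122026}{243}\right)} = \frac{1774}{5} \left(- \frac{243}{122026}\right) = - \frac{215541}{305065}$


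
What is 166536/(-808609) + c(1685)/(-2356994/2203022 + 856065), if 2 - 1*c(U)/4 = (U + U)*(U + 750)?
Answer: -14696458395696901728/381244522118048131 ≈ -38.549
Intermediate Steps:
c(U) = 8 - 8*U*(750 + U) (c(U) = 8 - 4*(U + U)*(U + 750) = 8 - 4*2*U*(750 + U) = 8 - 8*U*(750 + U))
166536/(-808609) + c(1685)/(-2356994/2203022 + 856065) = 166536/(-808609) + (8 - 6000*1685 - 8*1685²)/(-2356994/2203022 + 856065) = 166536*(-1/808609) + (8 - 10110000 - 8*2839225)/(-2356994*1/2203022 + 856065) = -166536/808609 + (8 - 10110000 - 22713800)/(-1178497/1101511 + 856065) = -166536/808609 - 32823792/942963835718/1101511 = -166536/808609 - 32823792*1101511/942963835718 = -166536/808609 - 18077883974856/471481917859 = -14696458395696901728/381244522118048131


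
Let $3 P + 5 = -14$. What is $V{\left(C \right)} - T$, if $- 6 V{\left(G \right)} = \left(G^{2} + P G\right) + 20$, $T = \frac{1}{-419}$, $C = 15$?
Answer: $- \frac{10474}{419} \approx -24.998$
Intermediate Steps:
$P = - \frac{19}{3}$ ($P = - \frac{5}{3} + \frac{1}{3} \left(-14\right) = - \frac{5}{3} - \frac{14}{3} = - \frac{19}{3} \approx -6.3333$)
$T = - \frac{1}{419} \approx -0.0023866$
$V{\left(G \right)} = - \frac{10}{3} - \frac{G^{2}}{6} + \frac{19 G}{18}$ ($V{\left(G \right)} = - \frac{\left(G^{2} - \frac{19 G}{3}\right) + 20}{6} = - \frac{20 + G^{2} - \frac{19 G}{3}}{6} = - \frac{10}{3} - \frac{G^{2}}{6} + \frac{19 G}{18}$)
$V{\left(C \right)} - T = \left(- \frac{10}{3} - \frac{15^{2}}{6} + \frac{19}{18} \cdot 15\right) - - \frac{1}{419} = \left(- \frac{10}{3} - \frac{75}{2} + \frac{95}{6}\right) + \frac{1}{419} = -25 + \frac{1}{419} = - \frac{10474}{419}$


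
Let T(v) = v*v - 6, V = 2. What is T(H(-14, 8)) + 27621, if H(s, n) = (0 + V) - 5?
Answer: 27624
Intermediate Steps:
H(s, n) = -3 (H(s, n) = (0 + 2) - 5 = 2 - 5 = -3)
T(v) = -6 + v² (T(v) = v² - 6 = -6 + v²)
T(H(-14, 8)) + 27621 = (-6 + (-3)²) + 27621 = (-6 + 9) + 27621 = 3 + 27621 = 27624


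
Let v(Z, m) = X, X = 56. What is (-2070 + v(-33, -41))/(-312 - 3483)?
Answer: 2014/3795 ≈ 0.53070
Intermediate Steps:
v(Z, m) = 56
(-2070 + v(-33, -41))/(-312 - 3483) = (-2070 + 56)/(-312 - 3483) = -2014/(-3795) = -2014*(-1/3795) = 2014/3795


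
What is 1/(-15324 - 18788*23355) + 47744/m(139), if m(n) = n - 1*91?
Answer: 792436769279/796685760 ≈ 994.67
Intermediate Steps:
m(n) = -91 + n (m(n) = n - 91 = -91 + n)
1/(-15324 - 18788*23355) + 47744/m(139) = 1/(-15324 - 18788*23355) + 47744/(-91 + 139) = (1/23355)/(-34112) + 47744/48 = -1/34112*1/23355 + 47744*(1/48) = -1/796685760 + 2984/3 = 792436769279/796685760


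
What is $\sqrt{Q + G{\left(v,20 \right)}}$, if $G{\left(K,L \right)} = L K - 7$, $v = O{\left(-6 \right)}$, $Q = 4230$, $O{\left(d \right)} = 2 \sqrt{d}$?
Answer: $\sqrt{4223 + 40 i \sqrt{6}} \approx 64.989 + 0.7538 i$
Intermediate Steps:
$v = 2 i \sqrt{6}$ ($v = 2 \sqrt{-6} = 2 i \sqrt{6} \approx 4.899 i$)
$G{\left(K,L \right)} = -7 + K L$ ($G{\left(K,L \right)} = K L - 7 = -7 + K L$)
$\sqrt{Q + G{\left(v,20 \right)}} = \sqrt{4230 - \left(7 - 2 i \sqrt{6} \cdot 20\right)} = \sqrt{4230 - \left(7 - 40 i \sqrt{6}\right)} = \sqrt{4223 + 40 i \sqrt{6}}$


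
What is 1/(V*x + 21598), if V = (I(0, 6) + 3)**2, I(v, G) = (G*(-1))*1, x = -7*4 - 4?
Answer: 1/21310 ≈ 4.6926e-5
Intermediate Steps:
x = -32 (x = -28 - 4 = -32)
I(v, G) = -G (I(v, G) = -G*1 = -G)
V = 9 (V = (-1*6 + 3)**2 = (-6 + 3)**2 = (-3)**2 = 9)
1/(V*x + 21598) = 1/(9*(-32) + 21598) = 1/(-288 + 21598) = 1/21310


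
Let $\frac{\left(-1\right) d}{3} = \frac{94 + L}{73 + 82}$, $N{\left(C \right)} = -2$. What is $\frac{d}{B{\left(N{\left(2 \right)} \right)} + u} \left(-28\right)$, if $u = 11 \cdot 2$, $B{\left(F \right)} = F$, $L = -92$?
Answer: $\frac{42}{775} \approx 0.054194$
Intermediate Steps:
$u = 22$
$d = - \frac{6}{155}$ ($d = - 3 \frac{94 - 92}{73 + 82} = - 3 \cdot \frac{2}{155} = - 3 \cdot 2 \cdot \frac{1}{155} = \left(-3\right) \frac{2}{155} = - \frac{6}{155} \approx -0.03871$)
$\frac{d}{B{\left(N{\left(2 \right)} \right)} + u} \left(-28\right) = \frac{1}{-2 + 22} \left(- \frac{6}{155}\right) \left(-28\right) = \frac{1}{20} \left(- \frac{6}{155}\right) \left(-28\right) = \left(- \frac{3}{1550}\right) \left(-28\right) = \frac{42}{775}$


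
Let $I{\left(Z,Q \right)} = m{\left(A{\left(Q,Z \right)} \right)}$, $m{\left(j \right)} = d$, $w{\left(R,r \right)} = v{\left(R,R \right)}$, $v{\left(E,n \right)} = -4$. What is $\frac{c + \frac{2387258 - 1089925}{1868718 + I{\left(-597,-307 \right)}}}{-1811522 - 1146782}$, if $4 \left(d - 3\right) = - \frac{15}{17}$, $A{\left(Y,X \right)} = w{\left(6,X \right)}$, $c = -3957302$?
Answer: $\frac{251433100136141}{187960301324976} \approx 1.3377$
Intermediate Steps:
$w{\left(R,r \right)} = -4$
$A{\left(Y,X \right)} = -4$
$d = \frac{189}{68}$ ($d = 3 + \frac{\left(-15\right) \frac{1}{17}}{4} = 3 + \frac{1}{4} \left(- \frac{15}{17}\right) = 3 - \frac{15}{68} = \frac{189}{68} \approx 2.7794$)
$m{\left(j \right)} = \frac{189}{68}$
$I{\left(Z,Q \right)} = \frac{189}{68}$
$\frac{c + \frac{2387258 - 1089925}{1868718 + I{\left(-597,-307 \right)}}}{-1811522 - 1146782} = \frac{-3957302 + \frac{2387258 - 1089925}{1868718 + \frac{189}{68}}}{-1811522 - 1146782} = \frac{-3957302 + \frac{1297333}{\frac{127073013}{68}}}{-2958304} = \left(-3957302 + 1297333 \cdot \frac{68}{127073013}\right) \left(- \frac{1}{2958304}\right) = \left(-3957302 + \frac{88218644}{127073013}\right) \left(- \frac{1}{2958304}\right) = \left(- \frac{502866200272282}{127073013}\right) \left(- \frac{1}{2958304}\right) = \frac{251433100136141}{187960301324976}$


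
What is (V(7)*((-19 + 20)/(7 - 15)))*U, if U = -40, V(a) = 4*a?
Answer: 140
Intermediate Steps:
(V(7)*((-19 + 20)/(7 - 15)))*U = ((4*7)*((-19 + 20)/(7 - 15)))*(-40) = (28*(1/(-8)))*(-40) = (28*(1*(-⅛)))*(-40) = (28*(-⅛))*(-40) = -7/2*(-40) = 140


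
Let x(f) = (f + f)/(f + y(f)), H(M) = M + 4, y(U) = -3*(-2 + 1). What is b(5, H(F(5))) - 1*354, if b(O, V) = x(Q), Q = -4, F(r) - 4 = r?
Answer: -346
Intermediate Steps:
F(r) = 4 + r
y(U) = 3 (y(U) = -3*(-1) = 3)
H(M) = 4 + M
x(f) = 2*f/(3 + f) (x(f) = (f + f)/(f + 3) = (2*f)/(3 + f) = 2*f/(3 + f))
b(O, V) = 8 (b(O, V) = 2*(-4)/(3 - 4) = 2*(-4)/(-1) = 2*(-4)*(-1) = 8)
b(5, H(F(5))) - 1*354 = 8 - 1*354 = 8 - 354 = -346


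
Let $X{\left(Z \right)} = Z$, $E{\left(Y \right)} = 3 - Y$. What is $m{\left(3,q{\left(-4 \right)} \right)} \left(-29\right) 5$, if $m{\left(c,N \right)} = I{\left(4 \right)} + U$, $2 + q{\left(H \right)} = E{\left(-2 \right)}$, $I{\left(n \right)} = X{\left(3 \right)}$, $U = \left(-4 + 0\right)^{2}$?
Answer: $-2755$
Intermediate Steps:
$U = 16$ ($U = \left(-4\right)^{2} = 16$)
$I{\left(n \right)} = 3$
$q{\left(H \right)} = 3$ ($q{\left(H \right)} = -2 + \left(3 - -2\right) = -2 + \left(3 + 2\right) = -2 + 5 = 3$)
$m{\left(c,N \right)} = 19$ ($m{\left(c,N \right)} = 3 + 16 = 19$)
$m{\left(3,q{\left(-4 \right)} \right)} \left(-29\right) 5 = 19 \left(-29\right) 5 = \left(-551\right) 5 = -2755$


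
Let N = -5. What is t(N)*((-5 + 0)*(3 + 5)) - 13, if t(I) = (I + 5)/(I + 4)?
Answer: -13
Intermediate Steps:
t(I) = (5 + I)/(4 + I)
t(N)*((-5 + 0)*(3 + 5)) - 13 = ((5 - 5)/(4 - 5))*((-5 + 0)*(3 + 5)) - 13 = (0/(-1))*(-5*8) - 13 = -1*0*(-40) - 13 = 0*(-40) - 13 = 0 - 13 = -13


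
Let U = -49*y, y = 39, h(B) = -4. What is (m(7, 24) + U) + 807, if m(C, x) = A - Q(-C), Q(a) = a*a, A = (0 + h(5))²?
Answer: -1137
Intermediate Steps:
U = -1911 (U = -49*39 = -1911)
A = 16 (A = (0 - 4)² = (-4)² = 16)
Q(a) = a²
m(C, x) = 16 - C² (m(C, x) = 16 - (-C)² = 16 - C²)
(m(7, 24) + U) + 807 = ((16 - 1*7²) - 1911) + 807 = ((16 - 1*49) - 1911) + 807 = ((16 - 49) - 1911) + 807 = (-33 - 1911) + 807 = -1944 + 807 = -1137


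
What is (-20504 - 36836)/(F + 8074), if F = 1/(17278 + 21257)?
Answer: -2209596900/311131591 ≈ -7.1018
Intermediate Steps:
F = 1/38535 ≈ 2.5950e-5
(-20504 - 36836)/(F + 8074) = (-20504 - 36836)/(1/38535 + 8074) = -57340/311131591/38535 = -57340*38535/311131591 = -2209596900/311131591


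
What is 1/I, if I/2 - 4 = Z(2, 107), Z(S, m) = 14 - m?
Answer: -1/178 ≈ -0.0056180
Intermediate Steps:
I = -178 (I = 8 + 2*(14 - 1*107) = 8 + 2*(14 - 107) = 8 + 2*(-93) = 8 - 186 = -178)
1/I = 1/(-178) = -1/178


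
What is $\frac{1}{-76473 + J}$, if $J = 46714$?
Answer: $- \frac{1}{29759} \approx -3.3603 \cdot 10^{-5}$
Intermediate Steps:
$\frac{1}{-76473 + J} = \frac{1}{-76473 + 46714} = \frac{1}{-29759} = - \frac{1}{29759}$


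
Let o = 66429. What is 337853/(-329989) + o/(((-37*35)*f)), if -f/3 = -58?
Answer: -32683085257/24785473790 ≈ -1.3186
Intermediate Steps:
f = 174 (f = -3*(-58) = 174)
337853/(-329989) + o/(((-37*35)*f)) = 337853/(-329989) + 66429/((-37*35*174)) = 337853*(-1/329989) + 66429/((-1295*174)) = -337853/329989 + 66429/(-225330) = -337853/329989 + 66429*(-1/225330) = -337853/329989 - 22143/75110 = -32683085257/24785473790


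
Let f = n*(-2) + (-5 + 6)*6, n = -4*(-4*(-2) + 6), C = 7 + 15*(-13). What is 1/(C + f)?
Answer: -1/70 ≈ -0.014286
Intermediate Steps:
C = -188 (C = 7 - 195 = -188)
n = -56 (n = -4*(8 + 6) = -4*14 = -56)
f = 118 (f = -56*(-2) + (-5 + 6)*6 = 112 + 1*6 = 112 + 6 = 118)
1/(C + f) = 1/(-188 + 118) = 1/(-70) = -1/70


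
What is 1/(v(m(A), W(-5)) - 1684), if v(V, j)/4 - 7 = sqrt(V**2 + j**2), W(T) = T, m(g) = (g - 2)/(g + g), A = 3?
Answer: -3726/6169355 - 3*sqrt(901)/12338710 ≈ -0.00061125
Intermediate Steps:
m(g) = (-2 + g)/(2*g) (m(g) = (-2 + g)/((2*g)) = (-2 + g)*(1/(2*g)) = (-2 + g)/(2*g))
v(V, j) = 28 + 4*sqrt(V**2 + j**2)
1/(v(m(A), W(-5)) - 1684) = 1/((28 + 4*sqrt(((1/2)*(-2 + 3)/3)**2 + (-5)**2)) - 1684) = 1/((28 + 4*sqrt(((1/2)*(1/3)*1)**2 + 25)) - 1684) = 1/((28 + 4*sqrt((1/6)**2 + 25)) - 1684) = 1/((28 + 4*sqrt(1/36 + 25)) - 1684) = 1/((28 + 4*sqrt(901/36)) - 1684) = 1/((28 + 4*(sqrt(901)/6)) - 1684) = 1/((28 + 2*sqrt(901)/3) - 1684) = 1/(-1656 + 2*sqrt(901)/3)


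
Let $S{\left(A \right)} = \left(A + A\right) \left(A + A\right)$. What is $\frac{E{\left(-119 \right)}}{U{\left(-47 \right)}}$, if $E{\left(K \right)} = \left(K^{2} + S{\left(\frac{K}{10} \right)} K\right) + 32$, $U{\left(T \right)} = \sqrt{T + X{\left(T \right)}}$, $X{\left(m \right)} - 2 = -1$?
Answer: $\frac{665167 i \sqrt{46}}{575} \approx 7845.9 i$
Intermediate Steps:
$X{\left(m \right)} = 1$ ($X{\left(m \right)} = 2 - 1 = 1$)
$S{\left(A \right)} = 4 A^{2}$ ($S{\left(A \right)} = 2 A 2 A = 4 A^{2}$)
$U{\left(T \right)} = \sqrt{1 + T}$ ($U{\left(T \right)} = \sqrt{T + 1} = \sqrt{1 + T}$)
$E{\left(K \right)} = 32 + K^{2} + \frac{K^{3}}{25}$ ($E{\left(K \right)} = \left(K^{2} + 4 \left(\frac{K}{10}\right)^{2} K\right) + 32 = \left(K^{2} + 4 \frac{K^{2}}{100} K\right) + 32 = \left(K^{2} + \frac{K^{2}}{25} K\right) + 32 = \left(K^{2} + \frac{K^{3}}{25}\right) + 32 = 32 + K^{2} + \frac{K^{3}}{25}$)
$\frac{E{\left(-119 \right)}}{U{\left(-47 \right)}} = \frac{32 + \left(-119\right)^{2} + \frac{\left(-119\right)^{3}}{25}}{\sqrt{1 - 47}} = \frac{32 + 14161 + \frac{1}{25} \left(-1685159\right)}{\sqrt{-46}} = \frac{32 + 14161 - \frac{1685159}{25}}{i \sqrt{46}} = - \frac{1330334 \left(- \frac{i \sqrt{46}}{46}\right)}{25} = \frac{665167 i \sqrt{46}}{575}$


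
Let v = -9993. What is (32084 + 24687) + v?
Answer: 46778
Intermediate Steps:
(32084 + 24687) + v = (32084 + 24687) - 9993 = 56771 - 9993 = 46778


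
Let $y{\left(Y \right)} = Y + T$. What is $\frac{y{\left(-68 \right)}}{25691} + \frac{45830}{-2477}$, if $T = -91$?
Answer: $- \frac{1177812373}{63636607} \approx -18.508$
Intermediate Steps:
$y{\left(Y \right)} = -91 + Y$ ($y{\left(Y \right)} = Y - 91 = -91 + Y$)
$\frac{y{\left(-68 \right)}}{25691} + \frac{45830}{-2477} = \frac{-91 - 68}{25691} + \frac{45830}{-2477} = \left(-159\right) \frac{1}{25691} + 45830 \left(- \frac{1}{2477}\right) = - \frac{159}{25691} - \frac{45830}{2477} = - \frac{1177812373}{63636607}$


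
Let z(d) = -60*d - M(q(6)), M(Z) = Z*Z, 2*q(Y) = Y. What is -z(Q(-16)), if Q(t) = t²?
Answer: 15369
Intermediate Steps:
q(Y) = Y/2
M(Z) = Z²
z(d) = -9 - 60*d (z(d) = -60*d - ((½)*6)² = -60*d - 1*3² = -60*d - 1*9 = -60*d - 9 = -9 - 60*d)
-z(Q(-16)) = -(-9 - 60*(-16)²) = -(-9 - 60*256) = -(-9 - 15360) = -1*(-15369) = 15369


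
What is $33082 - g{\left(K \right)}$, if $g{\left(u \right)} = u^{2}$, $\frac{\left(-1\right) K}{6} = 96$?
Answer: $-298694$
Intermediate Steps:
$K = -576$ ($K = \left(-6\right) 96 = -576$)
$33082 - g{\left(K \right)} = 33082 - \left(-576\right)^{2} = 33082 - 331776 = -298694$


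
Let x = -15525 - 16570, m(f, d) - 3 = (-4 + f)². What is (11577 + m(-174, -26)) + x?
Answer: 11169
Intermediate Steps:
m(f, d) = 3 + (-4 + f)²
x = -32095
(11577 + m(-174, -26)) + x = (11577 + (3 + (-4 - 174)²)) - 32095 = (11577 + (3 + (-178)²)) - 32095 = (11577 + (3 + 31684)) - 32095 = (11577 + 31687) - 32095 = 43264 - 32095 = 11169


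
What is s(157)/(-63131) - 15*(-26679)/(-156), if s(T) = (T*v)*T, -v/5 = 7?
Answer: -8376498565/3282812 ≈ -2551.6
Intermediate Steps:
v = -35 (v = -5*7 = -35)
s(T) = -35*T**2 (s(T) = (T*(-35))*T = (-35*T)*T = -35*T**2)
s(157)/(-63131) - 15*(-26679)/(-156) = -35*157**2/(-63131) - 15*(-26679)/(-156) = -35*24649*(-1/63131) + 400185*(-1/156) = -862715*(-1/63131) - 133395/52 = 862715/63131 - 133395/52 = -8376498565/3282812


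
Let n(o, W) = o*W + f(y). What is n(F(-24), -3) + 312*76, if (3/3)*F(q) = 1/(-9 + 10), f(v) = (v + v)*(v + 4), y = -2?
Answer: 23701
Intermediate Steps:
f(v) = 2*v*(4 + v) (f(v) = (2*v)*(4 + v) = 2*v*(4 + v))
F(q) = 1 (F(q) = 1/(-9 + 10) = 1/1 = 1)
n(o, W) = -8 + W*o (n(o, W) = o*W + 2*(-2)*(4 - 2) = W*o + 2*(-2)*2 = W*o - 8 = -8 + W*o)
n(F(-24), -3) + 312*76 = (-8 - 3*1) + 312*76 = (-8 - 3) + 23712 = -11 + 23712 = 23701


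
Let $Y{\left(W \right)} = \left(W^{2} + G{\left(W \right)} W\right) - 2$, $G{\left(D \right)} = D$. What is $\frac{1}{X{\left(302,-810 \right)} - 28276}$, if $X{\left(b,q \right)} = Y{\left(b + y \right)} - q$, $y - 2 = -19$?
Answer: $\frac{1}{134982} \approx 7.4084 \cdot 10^{-6}$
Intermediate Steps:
$y = -17$ ($y = 2 - 19 = -17$)
$Y{\left(W \right)} = -2 + 2 W^{2}$ ($Y{\left(W \right)} = \left(W^{2} + W W\right) - 2 = \left(W^{2} + W^{2}\right) - 2 = 2 W^{2} - 2 = -2 + 2 W^{2}$)
$X{\left(b,q \right)} = -2 - q + 2 \left(-17 + b\right)^{2}$ ($X{\left(b,q \right)} = \left(-2 + 2 \left(b - 17\right)^{2}\right) - q = \left(-2 + 2 \left(-17 + b\right)^{2}\right) - q = -2 - q + 2 \left(-17 + b\right)^{2}$)
$\frac{1}{X{\left(302,-810 \right)} - 28276} = \frac{1}{\left(-2 - -810 + 2 \left(-17 + 302\right)^{2}\right) - 28276} = \frac{1}{\left(-2 + 810 + 2 \cdot 285^{2}\right) - 28276} = \frac{1}{\left(-2 + 810 + 2 \cdot 81225\right) - 28276} = \frac{1}{\left(-2 + 810 + 162450\right) - 28276} = \frac{1}{163258 - 28276} = \frac{1}{134982}$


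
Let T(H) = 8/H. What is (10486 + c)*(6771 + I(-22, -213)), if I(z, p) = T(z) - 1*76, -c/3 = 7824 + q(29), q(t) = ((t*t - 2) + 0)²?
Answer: -14224421919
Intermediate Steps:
q(t) = (-2 + t²)² (q(t) = ((t² - 2) + 0)² = ((-2 + t²) + 0)² = (-2 + t²)²)
c = -2135235 (c = -3*(7824 + (-2 + 29²)²) = -3*(7824 + (-2 + 841)²) = -3*(7824 + 839²) = -3*(7824 + 703921) = -3*711745 = -2135235)
I(z, p) = -76 + 8/z (I(z, p) = 8/z - 1*76 = 8/z - 76 = -76 + 8/z)
(10486 + c)*(6771 + I(-22, -213)) = (10486 - 2135235)*(6771 + (-76 + 8/(-22))) = -2124749*(6771 + (-76 + 8*(-1/22))) = -2124749*(6771 + (-76 - 4/11)) = -2124749*(6771 - 840/11) = -2124749*73641/11 = -14224421919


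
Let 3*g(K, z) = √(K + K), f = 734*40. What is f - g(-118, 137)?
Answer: 29360 - 2*I*√59/3 ≈ 29360.0 - 5.1208*I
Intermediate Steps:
f = 29360
g(K, z) = √2*√K/3 (g(K, z) = √(K + K)/3 = √(2*K)/3 = (√2*√K)/3 = √2*√K/3)
f - g(-118, 137) = 29360 - √2*√(-118)/3 = 29360 - √2*I*√118/3 = 29360 - 2*I*√59/3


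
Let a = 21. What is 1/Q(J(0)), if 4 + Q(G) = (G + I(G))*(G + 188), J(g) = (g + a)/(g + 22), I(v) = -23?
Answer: -484/2018081 ≈ -0.00023983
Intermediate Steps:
J(g) = (21 + g)/(22 + g) (J(g) = (g + 21)/(g + 22) = (21 + g)/(22 + g))
Q(G) = -4 + (-23 + G)*(188 + G) (Q(G) = -4 + (G - 23)*(G + 188) = -4 + (-23 + G)*(188 + G))
1/Q(J(0)) = 1/(-4328 + ((21 + 0)/(22 + 0))² + 165*((21 + 0)/(22 + 0))) = 1/(-4328 + (21/22)² + 165*(21/22)) = 1/(-4328 + 441/484 + 315/2) = 1/(-2018081/484) = -484/2018081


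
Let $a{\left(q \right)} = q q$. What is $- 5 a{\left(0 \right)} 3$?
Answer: $0$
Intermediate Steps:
$a{\left(q \right)} = q^{2}$
$- 5 a{\left(0 \right)} 3 = - 5 \cdot 0^{2} \cdot 3 = \left(-5\right) 0 \cdot 3 = 0 \cdot 3 = 0$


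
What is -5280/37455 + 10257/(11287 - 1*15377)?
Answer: -2459219/928430 ≈ -2.6488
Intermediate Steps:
-5280/37455 + 10257/(11287 - 1*15377) = -5280*1/37455 + 10257/(11287 - 15377) = -32/227 + 10257/(-4090) = -32/227 + 10257*(-1/4090) = -32/227 - 10257/4090 = -2459219/928430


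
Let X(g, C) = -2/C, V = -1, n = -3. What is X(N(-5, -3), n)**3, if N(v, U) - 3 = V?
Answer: 8/27 ≈ 0.29630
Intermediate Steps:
N(v, U) = 2 (N(v, U) = 3 - 1 = 2)
X(N(-5, -3), n)**3 = (-2/(-3))**3 = (-2*(-1/3))**3 = (2/3)**3 = 8/27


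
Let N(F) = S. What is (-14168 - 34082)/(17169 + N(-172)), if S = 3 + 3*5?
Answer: -48250/17187 ≈ -2.8074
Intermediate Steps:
S = 18 (S = 3 + 15 = 18)
N(F) = 18
(-14168 - 34082)/(17169 + N(-172)) = (-14168 - 34082)/(17169 + 18) = -48250/17187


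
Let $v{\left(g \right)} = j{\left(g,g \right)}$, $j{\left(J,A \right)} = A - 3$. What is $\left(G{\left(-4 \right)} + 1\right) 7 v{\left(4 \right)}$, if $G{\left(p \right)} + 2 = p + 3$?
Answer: $-14$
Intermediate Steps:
$G{\left(p \right)} = 1 + p$ ($G{\left(p \right)} = -2 + \left(p + 3\right) = -2 + \left(3 + p\right) = 1 + p$)
$j{\left(J,A \right)} = -3 + A$ ($j{\left(J,A \right)} = A - 3 = -3 + A$)
$v{\left(g \right)} = -3 + g$
$\left(G{\left(-4 \right)} + 1\right) 7 v{\left(4 \right)} = \left(\left(1 - 4\right) + 1\right) 7 \left(-3 + 4\right) = \left(-3 + 1\right) 7 \cdot 1 = \left(-2\right) 7 \cdot 1 = \left(-14\right) 1 = -14$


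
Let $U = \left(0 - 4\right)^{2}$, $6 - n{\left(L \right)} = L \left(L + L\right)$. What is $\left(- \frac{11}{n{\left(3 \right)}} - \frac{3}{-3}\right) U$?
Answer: $\frac{92}{3} \approx 30.667$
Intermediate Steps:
$n{\left(L \right)} = 6 - 2 L^{2}$ ($n{\left(L \right)} = 6 - L \left(L + L\right) = 6 - L 2 L = 6 - 2 L^{2}$)
$U = 16$ ($U = \left(-4\right)^{2} = 16$)
$\left(- \frac{11}{n{\left(3 \right)}} - \frac{3}{-3}\right) U = \left(- \frac{11}{6 - 2 \cdot 3^{2}} - \frac{3}{-3}\right) 16 = \left(- \frac{11}{6 - 18} - -1\right) 16 = \left(- \frac{11}{6 - 18} + 1\right) 16 = \left(- \frac{11}{-12} + 1\right) 16 = \left(\left(-11\right) \left(- \frac{1}{12}\right) + 1\right) 16 = \left(\frac{11}{12} + 1\right) 16 = \frac{23}{12} \cdot 16 = \frac{92}{3}$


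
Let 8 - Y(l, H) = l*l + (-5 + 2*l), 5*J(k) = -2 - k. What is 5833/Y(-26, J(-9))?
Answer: -5833/611 ≈ -9.5466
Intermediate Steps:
J(k) = -⅖ - k/5 (J(k) = (-2 - k)/5 = -⅖ - k/5)
Y(l, H) = 13 - l² - 2*l (Y(l, H) = 8 - (l*l + (-5 + 2*l)) = 8 - (l² + (-5 + 2*l)) = 8 - (-5 + l² + 2*l) = 8 + (5 - l² - 2*l) = 13 - l² - 2*l)
5833/Y(-26, J(-9)) = 5833/(13 - 1*(-26)² - 2*(-26)) = 5833/(13 - 1*676 + 52) = 5833/(13 - 676 + 52) = 5833/(-611) = 5833*(-1/611) = -5833/611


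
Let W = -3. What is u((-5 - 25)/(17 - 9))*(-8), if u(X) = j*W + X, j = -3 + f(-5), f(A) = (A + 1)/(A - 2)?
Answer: -198/7 ≈ -28.286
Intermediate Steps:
f(A) = (1 + A)/(-2 + A)
j = -17/7 (j = -3 + (1 - 5)/(-2 - 5) = -3 - 4/(-7) = -3 - 1/7*(-4) = -3 + 4/7 = -17/7 ≈ -2.4286)
u(X) = 51/7 + X (u(X) = -17/7*(-3) + X = 51/7 + X)
u((-5 - 25)/(17 - 9))*(-8) = (51/7 + (-5 - 25)/(17 - 9))*(-8) = (51/7 - 30/8)*(-8) = (51/7 - 30*1/8)*(-8) = (51/7 - 15/4)*(-8) = (99/28)*(-8) = -198/7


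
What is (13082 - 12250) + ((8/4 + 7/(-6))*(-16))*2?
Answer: 2416/3 ≈ 805.33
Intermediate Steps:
(13082 - 12250) + ((8/4 + 7/(-6))*(-16))*2 = 832 + ((8*(1/4) + 7*(-1/6))*(-16))*2 = 832 + ((2 - 7/6)*(-16))*2 = 832 + ((5/6)*(-16))*2 = 832 - 40/3*2 = 832 - 80/3 = 2416/3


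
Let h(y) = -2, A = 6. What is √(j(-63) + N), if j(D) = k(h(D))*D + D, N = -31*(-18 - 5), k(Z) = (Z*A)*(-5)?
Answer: I*√3130 ≈ 55.946*I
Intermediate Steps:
k(Z) = -30*Z (k(Z) = (Z*6)*(-5) = (6*Z)*(-5) = -30*Z)
N = 713 (N = -31*(-23) = 713)
j(D) = 61*D (j(D) = (-30*(-2))*D + D = 60*D + D = 61*D)
√(j(-63) + N) = √(61*(-63) + 713) = √(-3843 + 713) = √(-3130) = I*√3130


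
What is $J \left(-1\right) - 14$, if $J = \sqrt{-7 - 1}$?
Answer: $-14 - 2 i \sqrt{2} \approx -14.0 - 2.8284 i$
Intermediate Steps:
$J = 2 i \sqrt{2}$ ($J = \sqrt{-8} = 2 i \sqrt{2} \approx 2.8284 i$)
$J \left(-1\right) - 14 = 2 i \sqrt{2} \left(-1\right) - 14 = - 2 i \sqrt{2} - 14 = -14 - 2 i \sqrt{2}$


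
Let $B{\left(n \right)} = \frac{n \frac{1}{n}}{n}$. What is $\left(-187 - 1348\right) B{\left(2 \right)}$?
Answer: $- \frac{1535}{2} \approx -767.5$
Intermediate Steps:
$B{\left(n \right)} = \frac{1}{n}$ ($B{\left(n \right)} = 1 \frac{1}{n} = \frac{1}{n}$)
$\left(-187 - 1348\right) B{\left(2 \right)} = \frac{-187 - 1348}{2} = \left(-1535\right) \frac{1}{2} = - \frac{1535}{2}$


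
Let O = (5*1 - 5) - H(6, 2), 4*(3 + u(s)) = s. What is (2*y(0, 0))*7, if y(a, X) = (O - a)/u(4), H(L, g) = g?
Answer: 14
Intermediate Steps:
u(s) = -3 + s/4
O = -2 (O = (5*1 - 5) - 1*2 = (5 - 5) - 2 = 0 - 2 = -2)
y(a, X) = 1 + a/2 (y(a, X) = (-2 - a)/(-3 + (1/4)*4) = (-2 - a)/(-3 + 1) = (-2 - a)/(-2) = (-2 - a)*(-1/2) = 1 + a/2)
(2*y(0, 0))*7 = (2*(1 + (1/2)*0))*7 = (2*(1 + 0))*7 = (2*1)*7 = 2*7 = 14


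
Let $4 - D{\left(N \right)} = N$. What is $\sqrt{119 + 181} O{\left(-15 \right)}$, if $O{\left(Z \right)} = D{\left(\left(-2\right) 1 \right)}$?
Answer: $60 \sqrt{3} \approx 103.92$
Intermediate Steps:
$D{\left(N \right)} = 4 - N$
$O{\left(Z \right)} = 6$ ($O{\left(Z \right)} = 4 - \left(-2\right) 1 = 4 - -2 = 4 + 2 = 6$)
$\sqrt{119 + 181} O{\left(-15 \right)} = \sqrt{119 + 181} \cdot 6 = \sqrt{300} \cdot 6 = 10 \sqrt{3} \cdot 6 = 60 \sqrt{3}$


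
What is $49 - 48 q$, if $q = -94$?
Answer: $4561$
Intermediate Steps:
$49 - 48 q = 49 - -4512 = 49 + 4512 = 4561$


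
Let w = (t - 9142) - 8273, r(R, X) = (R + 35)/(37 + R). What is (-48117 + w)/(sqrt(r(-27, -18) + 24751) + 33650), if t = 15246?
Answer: -8460619500/5661488741 + 150858*sqrt(68755)/5661488741 ≈ -1.4874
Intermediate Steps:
r(R, X) = (35 + R)/(37 + R)
w = -2169 (w = (15246 - 9142) - 8273 = 6104 - 8273 = -2169)
(-48117 + w)/(sqrt(r(-27, -18) + 24751) + 33650) = (-48117 - 2169)/(sqrt((35 - 27)/(37 - 27) + 24751) + 33650) = -50286/(sqrt(8/10 + 24751) + 33650) = -50286/(sqrt((1/10)*8 + 24751) + 33650) = -50286/(sqrt(4/5 + 24751) + 33650) = -50286/(sqrt(123759/5) + 33650) = -50286/(3*sqrt(68755)/5 + 33650) = -50286/(33650 + 3*sqrt(68755)/5)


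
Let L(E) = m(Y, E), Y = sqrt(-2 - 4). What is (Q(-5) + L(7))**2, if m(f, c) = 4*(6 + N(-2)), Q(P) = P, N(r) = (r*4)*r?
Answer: 6889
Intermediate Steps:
N(r) = 4*r**2 (N(r) = (4*r)*r = 4*r**2)
Y = I*sqrt(6) (Y = sqrt(-6) = I*sqrt(6) ≈ 2.4495*I)
m(f, c) = 88 (m(f, c) = 4*(6 + 4*(-2)**2) = 4*(6 + 4*4) = 4*(6 + 16) = 4*22 = 88)
L(E) = 88
(Q(-5) + L(7))**2 = (-5 + 88)**2 = 83**2 = 6889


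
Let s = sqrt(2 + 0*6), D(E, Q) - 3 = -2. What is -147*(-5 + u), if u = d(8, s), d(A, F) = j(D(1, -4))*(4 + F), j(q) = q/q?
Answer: 147 - 147*sqrt(2) ≈ -60.889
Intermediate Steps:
D(E, Q) = 1 (D(E, Q) = 3 - 2 = 1)
s = sqrt(2) (s = sqrt(2 + 0) = sqrt(2) ≈ 1.4142)
j(q) = 1
d(A, F) = 4 + F (d(A, F) = 1*(4 + F) = 4 + F)
u = 4 + sqrt(2) ≈ 5.4142
-147*(-5 + u) = -147*(-5 + (4 + sqrt(2))) = -147*(-1 + sqrt(2)) = 147 - 147*sqrt(2)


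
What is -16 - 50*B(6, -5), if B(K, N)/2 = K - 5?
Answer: -116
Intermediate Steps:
B(K, N) = -10 + 2*K (B(K, N) = 2*(K - 5) = 2*(-5 + K) = -10 + 2*K)
-16 - 50*B(6, -5) = -16 - 50*(-10 + 2*6) = -16 - 50*(-10 + 12) = -16 - 50*2 = -16 - 100 = -116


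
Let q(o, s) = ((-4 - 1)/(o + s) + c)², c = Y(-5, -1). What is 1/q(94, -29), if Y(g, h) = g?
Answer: 169/4356 ≈ 0.038797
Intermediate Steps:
c = -5
q(o, s) = (-5 - 5/(o + s))² (q(o, s) = ((-4 - 1)/(o + s) - 5)² = (-5/(o + s) - 5)² = (-5 - 5/(o + s))²)
1/q(94, -29) = 1/(25*(1 + 94 - 29)²/(94 - 29)²) = 1/(25*66²/65²) = 1/(25*(1/4225)*4356) = 1/(4356/169) = 169/4356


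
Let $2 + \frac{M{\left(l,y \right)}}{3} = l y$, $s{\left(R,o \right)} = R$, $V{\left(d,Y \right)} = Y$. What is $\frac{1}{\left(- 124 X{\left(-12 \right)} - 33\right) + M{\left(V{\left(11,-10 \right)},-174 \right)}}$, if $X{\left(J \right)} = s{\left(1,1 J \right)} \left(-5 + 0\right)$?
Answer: $\frac{1}{5801} \approx 0.00017238$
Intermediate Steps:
$X{\left(J \right)} = -5$ ($X{\left(J \right)} = 1 \left(-5 + 0\right) = 1 \left(-5\right) = -5$)
$M{\left(l,y \right)} = -6 + 3 l y$
$\frac{1}{\left(- 124 X{\left(-12 \right)} - 33\right) + M{\left(V{\left(11,-10 \right)},-174 \right)}} = \frac{1}{\left(\left(-124\right) \left(-5\right) - 33\right) - \left(6 + 30 \left(-174\right)\right)} = \frac{1}{\left(620 - 33\right) + \left(-6 + 5220\right)} = \frac{1}{587 + 5214} = \frac{1}{5801}$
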